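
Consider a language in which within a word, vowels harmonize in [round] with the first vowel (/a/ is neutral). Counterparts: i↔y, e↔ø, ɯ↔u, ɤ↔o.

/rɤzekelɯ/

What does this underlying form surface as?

[rɤzekelɯ]

no segment meets the rule's conditions; no change.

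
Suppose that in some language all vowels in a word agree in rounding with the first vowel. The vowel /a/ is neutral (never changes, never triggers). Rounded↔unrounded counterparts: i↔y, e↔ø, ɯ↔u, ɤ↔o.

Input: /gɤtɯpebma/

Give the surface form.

no segment meets the rule's conditions; no change.

[gɤtɯpebma]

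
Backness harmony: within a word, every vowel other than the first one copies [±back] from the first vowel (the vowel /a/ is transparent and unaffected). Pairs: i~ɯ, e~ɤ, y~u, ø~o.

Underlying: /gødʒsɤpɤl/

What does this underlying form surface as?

/ɤ/ harmonizes with /ø/ ([-back]) → [e]
/ɤ/ harmonizes with /ø/ ([-back]) → [e]

[gødʒsepel]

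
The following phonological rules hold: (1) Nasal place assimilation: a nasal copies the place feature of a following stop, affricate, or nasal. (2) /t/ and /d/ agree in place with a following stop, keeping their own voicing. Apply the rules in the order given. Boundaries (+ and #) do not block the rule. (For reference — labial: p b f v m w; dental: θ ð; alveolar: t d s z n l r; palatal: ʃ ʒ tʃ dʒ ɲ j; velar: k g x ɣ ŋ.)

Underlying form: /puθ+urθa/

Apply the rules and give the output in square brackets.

[puθ+urθa]

Rule 1: no segment meets the rule's conditions; no change.
After rule 1: puθ+urθa
Rule 2: no segment meets the rule's conditions; no change.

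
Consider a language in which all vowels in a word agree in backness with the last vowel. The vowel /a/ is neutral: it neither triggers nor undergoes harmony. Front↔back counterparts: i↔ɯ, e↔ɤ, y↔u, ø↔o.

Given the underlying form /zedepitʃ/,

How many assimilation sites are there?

0

No segment meets the rule's conditions.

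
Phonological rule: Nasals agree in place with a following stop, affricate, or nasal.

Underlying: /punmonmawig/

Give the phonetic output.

/n/ before /m/ (labial) → [m]
/n/ before /m/ (labial) → [m]

[pummommawig]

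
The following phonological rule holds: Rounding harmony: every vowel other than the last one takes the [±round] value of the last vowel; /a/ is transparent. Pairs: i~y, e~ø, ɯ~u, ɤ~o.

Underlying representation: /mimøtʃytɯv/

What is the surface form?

[mimetʃitɯv]

/ø/ harmonizes with /ɯ/ ([-round]) → [e]
/y/ harmonizes with /ɯ/ ([-round]) → [i]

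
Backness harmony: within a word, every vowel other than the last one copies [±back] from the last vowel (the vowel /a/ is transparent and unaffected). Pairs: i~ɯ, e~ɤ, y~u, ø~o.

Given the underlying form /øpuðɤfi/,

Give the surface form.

[øpyðefi]

/u/ harmonizes with /i/ ([-back]) → [y]
/ɤ/ harmonizes with /i/ ([-back]) → [e]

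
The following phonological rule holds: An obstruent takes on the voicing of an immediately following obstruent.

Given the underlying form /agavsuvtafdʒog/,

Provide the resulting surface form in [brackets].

/v/ before /s/ (voiceless) → [f]
/v/ before /t/ (voiceless) → [f]
/f/ before /dʒ/ (voiced) → [v]

[agafsuftavdʒog]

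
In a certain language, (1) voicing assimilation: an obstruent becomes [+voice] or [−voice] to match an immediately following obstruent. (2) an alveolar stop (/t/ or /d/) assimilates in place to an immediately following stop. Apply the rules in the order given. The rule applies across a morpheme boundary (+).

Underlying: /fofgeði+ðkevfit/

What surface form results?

[fovgeði+θkeffit]

Rule 1: /f/ before /g/ (voiced) → [v]
Rule 1: /ð/ before /k/ (voiceless) → [θ]
Rule 1: /v/ before /f/ (voiceless) → [f]
After rule 1: fovgeði+θkeffit
Rule 2: no segment meets the rule's conditions; no change.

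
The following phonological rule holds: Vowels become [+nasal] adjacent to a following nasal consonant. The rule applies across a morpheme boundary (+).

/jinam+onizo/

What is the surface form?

/i/ before nasal /n/ → [ĩ]
/a/ before nasal /m/ → [ã]
/o/ before nasal /n/ → [õ]

[jĩnãm+õnizo]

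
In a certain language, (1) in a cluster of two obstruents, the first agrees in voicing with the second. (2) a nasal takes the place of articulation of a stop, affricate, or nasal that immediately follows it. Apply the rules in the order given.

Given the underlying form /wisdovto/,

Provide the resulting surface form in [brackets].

[wizdofto]

Rule 1: /s/ before /d/ (voiced) → [z]
Rule 1: /v/ before /t/ (voiceless) → [f]
After rule 1: wizdofto
Rule 2: no segment meets the rule's conditions; no change.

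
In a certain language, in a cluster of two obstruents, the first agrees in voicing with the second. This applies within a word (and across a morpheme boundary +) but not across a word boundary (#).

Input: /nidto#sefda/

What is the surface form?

[nitto#sevda]

/d/ before /t/ (voiceless) → [t]
/f/ before /d/ (voiced) → [v]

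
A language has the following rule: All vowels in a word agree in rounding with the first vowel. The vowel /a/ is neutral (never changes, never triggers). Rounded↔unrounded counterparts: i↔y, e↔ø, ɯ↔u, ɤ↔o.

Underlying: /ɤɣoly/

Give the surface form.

[ɤɣɤli]

/o/ harmonizes with /ɤ/ ([-round]) → [ɤ]
/y/ harmonizes with /ɤ/ ([-round]) → [i]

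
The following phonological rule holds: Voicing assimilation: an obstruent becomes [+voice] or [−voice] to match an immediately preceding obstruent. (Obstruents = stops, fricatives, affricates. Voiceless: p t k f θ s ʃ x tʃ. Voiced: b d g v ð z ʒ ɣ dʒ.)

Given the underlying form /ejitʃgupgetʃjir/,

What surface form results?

/g/ after /tʃ/ (voiceless) → [k]
/g/ after /p/ (voiceless) → [k]

[ejitʃkupketʃjir]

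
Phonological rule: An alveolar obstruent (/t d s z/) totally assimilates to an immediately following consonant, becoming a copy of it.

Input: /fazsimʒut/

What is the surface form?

[fassimʒut]

/z/ before /s/ → [s] (total assimilation)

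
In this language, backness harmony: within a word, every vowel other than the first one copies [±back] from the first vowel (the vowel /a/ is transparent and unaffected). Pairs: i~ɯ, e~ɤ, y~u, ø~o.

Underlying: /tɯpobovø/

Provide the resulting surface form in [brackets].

/ø/ harmonizes with /ɯ/ ([+back]) → [o]

[tɯpobovo]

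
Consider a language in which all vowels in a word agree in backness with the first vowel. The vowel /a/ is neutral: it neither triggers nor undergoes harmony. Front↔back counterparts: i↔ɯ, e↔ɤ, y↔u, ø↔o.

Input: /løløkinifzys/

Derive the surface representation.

[løløkinifzys]

no segment meets the rule's conditions; no change.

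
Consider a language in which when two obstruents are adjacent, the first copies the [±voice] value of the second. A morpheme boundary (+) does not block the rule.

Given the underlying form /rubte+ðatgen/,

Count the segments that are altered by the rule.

2

/b/ before /t/ (voiceless) → [p]
/t/ before /g/ (voiced) → [d]
2 segments change.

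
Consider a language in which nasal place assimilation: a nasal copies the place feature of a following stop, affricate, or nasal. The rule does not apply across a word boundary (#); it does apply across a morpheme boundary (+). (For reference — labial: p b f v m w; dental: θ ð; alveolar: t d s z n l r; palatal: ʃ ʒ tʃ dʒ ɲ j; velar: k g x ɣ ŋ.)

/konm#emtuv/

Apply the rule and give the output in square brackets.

/n/ before /m/ (labial) → [m]
/m/ before /t/ (alveolar) → [n]

[komm#entuv]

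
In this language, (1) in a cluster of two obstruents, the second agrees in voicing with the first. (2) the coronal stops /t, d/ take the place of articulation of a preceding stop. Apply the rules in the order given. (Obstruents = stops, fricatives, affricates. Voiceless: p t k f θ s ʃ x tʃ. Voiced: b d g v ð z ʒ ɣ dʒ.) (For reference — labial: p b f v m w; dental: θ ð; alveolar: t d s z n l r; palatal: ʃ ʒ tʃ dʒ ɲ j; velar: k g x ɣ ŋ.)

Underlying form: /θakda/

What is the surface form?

[θakka]

Rule 1: /d/ after /k/ (voiceless) → [t]
After rule 1: θakta
Rule 2: /t/ after /k/ (velar) → [k]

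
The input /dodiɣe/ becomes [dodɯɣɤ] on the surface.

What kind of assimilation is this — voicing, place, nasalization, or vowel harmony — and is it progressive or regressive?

/i/→[ɯ] /e/→[ɤ].
Vowels agree with the first vowel, so the harmony is progressive.

vowel harmony, progressive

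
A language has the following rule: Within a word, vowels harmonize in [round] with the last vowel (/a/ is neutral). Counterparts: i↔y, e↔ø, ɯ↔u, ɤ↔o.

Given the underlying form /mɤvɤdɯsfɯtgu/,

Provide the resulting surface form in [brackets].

/ɤ/ harmonizes with /u/ ([+round]) → [o]
/ɤ/ harmonizes with /u/ ([+round]) → [o]
/ɯ/ harmonizes with /u/ ([+round]) → [u]
/ɯ/ harmonizes with /u/ ([+round]) → [u]

[movodusfutgu]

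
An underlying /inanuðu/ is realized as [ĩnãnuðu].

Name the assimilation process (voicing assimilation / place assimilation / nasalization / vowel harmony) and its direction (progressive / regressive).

nasalization, regressive

/i/→[ĩ] /a/→[ã].
Each target copies a feature from the following segment, so the direction is regressive.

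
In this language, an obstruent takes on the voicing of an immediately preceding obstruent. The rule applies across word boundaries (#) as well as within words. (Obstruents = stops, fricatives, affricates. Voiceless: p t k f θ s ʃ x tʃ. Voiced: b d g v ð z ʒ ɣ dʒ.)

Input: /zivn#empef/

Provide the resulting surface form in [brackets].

no segment meets the rule's conditions; no change.

[zivn#empef]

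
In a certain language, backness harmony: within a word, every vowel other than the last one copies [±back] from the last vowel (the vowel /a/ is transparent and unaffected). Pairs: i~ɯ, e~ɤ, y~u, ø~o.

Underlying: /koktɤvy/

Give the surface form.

/o/ harmonizes with /y/ ([-back]) → [ø]
/ɤ/ harmonizes with /y/ ([-back]) → [e]

[køktevy]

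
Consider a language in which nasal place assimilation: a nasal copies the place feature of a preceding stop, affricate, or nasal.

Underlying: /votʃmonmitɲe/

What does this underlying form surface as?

[votʃɲonnitne]

/m/ after /tʃ/ (palatal) → [ɲ]
/m/ after /n/ (alveolar) → [n]
/ɲ/ after /t/ (alveolar) → [n]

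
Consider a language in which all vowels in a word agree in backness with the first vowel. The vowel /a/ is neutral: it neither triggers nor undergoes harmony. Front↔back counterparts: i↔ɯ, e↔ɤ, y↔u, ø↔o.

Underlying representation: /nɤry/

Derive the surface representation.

[nɤru]

/y/ harmonizes with /ɤ/ ([+back]) → [u]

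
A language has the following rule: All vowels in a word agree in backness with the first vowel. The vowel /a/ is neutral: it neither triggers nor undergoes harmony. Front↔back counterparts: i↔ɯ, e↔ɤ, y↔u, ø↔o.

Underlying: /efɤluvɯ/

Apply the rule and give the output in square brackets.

[efelyvi]

/ɤ/ harmonizes with /e/ ([-back]) → [e]
/u/ harmonizes with /e/ ([-back]) → [y]
/ɯ/ harmonizes with /e/ ([-back]) → [i]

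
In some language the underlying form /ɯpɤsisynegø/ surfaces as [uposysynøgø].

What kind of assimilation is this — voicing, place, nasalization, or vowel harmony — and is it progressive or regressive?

vowel harmony, regressive

/ɯ/→[u] /ɤ/→[o] /i/→[y] /e/→[ø].
Vowels agree with the last vowel, so the harmony is regressive.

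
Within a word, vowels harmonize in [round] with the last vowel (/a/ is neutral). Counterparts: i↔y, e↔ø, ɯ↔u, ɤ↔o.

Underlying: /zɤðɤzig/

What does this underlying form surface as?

no segment meets the rule's conditions; no change.

[zɤðɤzig]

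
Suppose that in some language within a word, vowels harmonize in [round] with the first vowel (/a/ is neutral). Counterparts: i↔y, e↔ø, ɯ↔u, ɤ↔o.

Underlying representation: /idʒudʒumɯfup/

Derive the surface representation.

/u/ harmonizes with /i/ ([-round]) → [ɯ]
/u/ harmonizes with /i/ ([-round]) → [ɯ]
/u/ harmonizes with /i/ ([-round]) → [ɯ]

[idʒɯdʒɯmɯfɯp]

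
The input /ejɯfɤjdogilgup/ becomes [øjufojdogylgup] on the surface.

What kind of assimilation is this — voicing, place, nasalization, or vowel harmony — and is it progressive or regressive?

vowel harmony, regressive

/e/→[ø] /ɯ/→[u] /ɤ/→[o] /i/→[y].
Vowels agree with the last vowel, so the harmony is regressive.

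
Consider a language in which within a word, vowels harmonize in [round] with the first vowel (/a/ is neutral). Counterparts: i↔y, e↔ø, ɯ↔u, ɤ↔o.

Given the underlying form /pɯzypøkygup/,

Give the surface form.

/y/ harmonizes with /ɯ/ ([-round]) → [i]
/ø/ harmonizes with /ɯ/ ([-round]) → [e]
/y/ harmonizes with /ɯ/ ([-round]) → [i]
/u/ harmonizes with /ɯ/ ([-round]) → [ɯ]

[pɯzipekigɯp]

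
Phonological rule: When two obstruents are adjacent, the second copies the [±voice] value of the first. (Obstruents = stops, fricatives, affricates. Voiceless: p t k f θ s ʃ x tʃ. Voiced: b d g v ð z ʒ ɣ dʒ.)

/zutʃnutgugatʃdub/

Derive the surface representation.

[zutʃnutkugatʃtub]

/g/ after /t/ (voiceless) → [k]
/d/ after /tʃ/ (voiceless) → [t]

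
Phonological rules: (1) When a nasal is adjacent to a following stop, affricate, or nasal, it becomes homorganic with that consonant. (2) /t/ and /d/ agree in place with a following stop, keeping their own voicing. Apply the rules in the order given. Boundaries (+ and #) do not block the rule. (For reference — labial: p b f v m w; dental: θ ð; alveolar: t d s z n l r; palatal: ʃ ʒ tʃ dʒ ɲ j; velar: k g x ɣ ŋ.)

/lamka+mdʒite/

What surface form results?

[laŋka+ɲdʒite]

Rule 1: /m/ before /k/ (velar) → [ŋ]
Rule 1: /m/ before /dʒ/ (palatal) → [ɲ]
After rule 1: laŋka+ɲdʒite
Rule 2: no segment meets the rule's conditions; no change.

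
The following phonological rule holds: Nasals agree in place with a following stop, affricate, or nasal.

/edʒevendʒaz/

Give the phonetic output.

/n/ before /dʒ/ (palatal) → [ɲ]

[edʒeveɲdʒaz]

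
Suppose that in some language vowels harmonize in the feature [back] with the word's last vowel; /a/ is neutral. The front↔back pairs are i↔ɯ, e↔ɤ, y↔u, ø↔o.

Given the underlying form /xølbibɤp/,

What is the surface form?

/ø/ harmonizes with /ɤ/ ([+back]) → [o]
/i/ harmonizes with /ɤ/ ([+back]) → [ɯ]

[xolbɯbɤp]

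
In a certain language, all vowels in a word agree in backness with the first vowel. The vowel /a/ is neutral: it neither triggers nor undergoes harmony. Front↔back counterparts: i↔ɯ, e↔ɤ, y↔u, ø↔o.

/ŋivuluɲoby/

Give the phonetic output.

[ŋivylyɲøby]

/u/ harmonizes with /i/ ([-back]) → [y]
/u/ harmonizes with /i/ ([-back]) → [y]
/o/ harmonizes with /i/ ([-back]) → [ø]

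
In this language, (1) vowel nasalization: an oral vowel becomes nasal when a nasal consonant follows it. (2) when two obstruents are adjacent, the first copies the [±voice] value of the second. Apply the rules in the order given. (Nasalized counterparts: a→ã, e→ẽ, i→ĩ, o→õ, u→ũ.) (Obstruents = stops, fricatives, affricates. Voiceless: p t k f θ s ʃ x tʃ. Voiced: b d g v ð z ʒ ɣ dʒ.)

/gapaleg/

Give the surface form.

Rule 1: no segment meets the rule's conditions; no change.
After rule 1: gapaleg
Rule 2: no segment meets the rule's conditions; no change.

[gapaleg]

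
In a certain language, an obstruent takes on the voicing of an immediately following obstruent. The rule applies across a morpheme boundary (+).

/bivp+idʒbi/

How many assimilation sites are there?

1

/v/ before /p/ (voiceless) → [f]
1 segment changes.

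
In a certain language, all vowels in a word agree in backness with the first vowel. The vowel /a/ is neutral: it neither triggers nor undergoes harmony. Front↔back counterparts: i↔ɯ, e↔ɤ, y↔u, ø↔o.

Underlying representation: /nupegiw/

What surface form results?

/e/ harmonizes with /u/ ([+back]) → [ɤ]
/i/ harmonizes with /u/ ([+back]) → [ɯ]

[nupɤgɯw]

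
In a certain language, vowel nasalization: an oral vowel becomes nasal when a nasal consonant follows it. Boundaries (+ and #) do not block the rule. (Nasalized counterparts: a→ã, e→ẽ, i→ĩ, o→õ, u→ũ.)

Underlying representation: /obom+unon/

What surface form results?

[obõm+ũnõn]

/o/ before nasal /m/ → [õ]
/u/ before nasal /n/ → [ũ]
/o/ before nasal /n/ → [õ]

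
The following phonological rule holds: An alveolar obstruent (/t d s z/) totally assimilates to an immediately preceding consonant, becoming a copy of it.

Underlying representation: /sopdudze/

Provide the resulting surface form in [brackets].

[soppudde]

/d/ after /p/ → [p] (total assimilation)
/z/ after /d/ → [d] (total assimilation)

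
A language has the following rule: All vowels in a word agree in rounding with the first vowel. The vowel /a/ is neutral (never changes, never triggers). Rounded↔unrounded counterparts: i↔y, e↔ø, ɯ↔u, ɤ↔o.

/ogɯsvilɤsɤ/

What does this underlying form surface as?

[ogusvyloso]

/ɯ/ harmonizes with /o/ ([+round]) → [u]
/i/ harmonizes with /o/ ([+round]) → [y]
/ɤ/ harmonizes with /o/ ([+round]) → [o]
/ɤ/ harmonizes with /o/ ([+round]) → [o]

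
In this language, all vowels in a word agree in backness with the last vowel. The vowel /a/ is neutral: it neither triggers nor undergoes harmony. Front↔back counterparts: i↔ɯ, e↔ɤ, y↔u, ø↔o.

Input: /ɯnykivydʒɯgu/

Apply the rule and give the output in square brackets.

[ɯnukɯvudʒɯgu]

/y/ harmonizes with /u/ ([+back]) → [u]
/i/ harmonizes with /u/ ([+back]) → [ɯ]
/y/ harmonizes with /u/ ([+back]) → [u]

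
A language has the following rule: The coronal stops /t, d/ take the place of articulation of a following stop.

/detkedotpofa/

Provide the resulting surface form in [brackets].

/t/ before /k/ (velar) → [k]
/t/ before /p/ (labial) → [p]

[dekkedoppofa]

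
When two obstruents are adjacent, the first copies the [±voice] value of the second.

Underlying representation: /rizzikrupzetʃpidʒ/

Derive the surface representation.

[rizzikrubzetʃpidʒ]

/p/ before /z/ (voiced) → [b]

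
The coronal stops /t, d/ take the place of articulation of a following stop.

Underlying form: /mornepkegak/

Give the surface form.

no segment meets the rule's conditions; no change.

[mornepkegak]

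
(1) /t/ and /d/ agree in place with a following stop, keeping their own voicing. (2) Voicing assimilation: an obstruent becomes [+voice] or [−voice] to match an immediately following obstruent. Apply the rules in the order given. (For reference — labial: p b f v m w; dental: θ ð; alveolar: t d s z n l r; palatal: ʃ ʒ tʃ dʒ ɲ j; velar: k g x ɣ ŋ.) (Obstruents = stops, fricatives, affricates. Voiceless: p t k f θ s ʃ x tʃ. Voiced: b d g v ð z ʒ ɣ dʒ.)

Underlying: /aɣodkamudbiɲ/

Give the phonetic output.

[aɣokkamubbiɲ]

Rule 1: /d/ before /k/ (velar) → [g]
Rule 1: /d/ before /b/ (labial) → [b]
After rule 1: aɣogkamubbiɲ
Rule 2: /g/ before /k/ (voiceless) → [k]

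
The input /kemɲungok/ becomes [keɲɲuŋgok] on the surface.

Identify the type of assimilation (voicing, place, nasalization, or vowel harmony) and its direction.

/m/→[ɲ] /n/→[ŋ].
Each target copies a feature from the following segment, so the direction is regressive.

place assimilation, regressive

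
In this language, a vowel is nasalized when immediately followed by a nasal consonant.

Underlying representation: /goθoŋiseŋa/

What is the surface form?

/o/ before nasal /ŋ/ → [õ]
/e/ before nasal /ŋ/ → [ẽ]

[goθõŋisẽŋa]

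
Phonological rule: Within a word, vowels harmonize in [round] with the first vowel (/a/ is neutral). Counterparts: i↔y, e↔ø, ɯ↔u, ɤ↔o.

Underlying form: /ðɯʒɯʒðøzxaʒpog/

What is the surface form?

/ø/ harmonizes with /ɯ/ ([-round]) → [e]
/o/ harmonizes with /ɯ/ ([-round]) → [ɤ]

[ðɯʒɯʒðezxaʒpɤg]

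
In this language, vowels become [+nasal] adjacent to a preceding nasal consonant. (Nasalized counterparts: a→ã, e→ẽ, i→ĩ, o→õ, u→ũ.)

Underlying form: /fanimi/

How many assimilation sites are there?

2

/i/ after nasal /n/ → [ĩ]
/i/ after nasal /m/ → [ĩ]
2 segments change.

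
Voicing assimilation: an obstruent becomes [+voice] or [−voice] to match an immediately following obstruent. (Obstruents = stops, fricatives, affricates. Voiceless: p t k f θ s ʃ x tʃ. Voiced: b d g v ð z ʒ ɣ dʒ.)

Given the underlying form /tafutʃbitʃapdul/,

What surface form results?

/tʃ/ before /b/ (voiced) → [dʒ]
/p/ before /d/ (voiced) → [b]

[tafudʒbitʃabdul]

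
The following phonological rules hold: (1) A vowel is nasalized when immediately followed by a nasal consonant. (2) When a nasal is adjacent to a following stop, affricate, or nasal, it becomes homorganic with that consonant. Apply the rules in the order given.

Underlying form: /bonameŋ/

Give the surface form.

Rule 1: /o/ before nasal /n/ → [õ]
Rule 1: /a/ before nasal /m/ → [ã]
Rule 1: /e/ before nasal /ŋ/ → [ẽ]
After rule 1: bõnãmẽŋ
Rule 2: no segment meets the rule's conditions; no change.

[bõnãmẽŋ]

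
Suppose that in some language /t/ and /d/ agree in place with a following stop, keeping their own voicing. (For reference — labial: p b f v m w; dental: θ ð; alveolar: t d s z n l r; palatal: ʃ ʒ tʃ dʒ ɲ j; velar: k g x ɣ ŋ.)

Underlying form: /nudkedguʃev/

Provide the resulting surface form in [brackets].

/d/ before /k/ (velar) → [g]
/d/ before /g/ (velar) → [g]

[nugkegguʃev]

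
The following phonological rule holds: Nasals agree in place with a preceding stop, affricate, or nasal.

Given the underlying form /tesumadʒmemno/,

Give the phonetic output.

[tesumadʒɲemmo]

/m/ after /dʒ/ (palatal) → [ɲ]
/n/ after /m/ (labial) → [m]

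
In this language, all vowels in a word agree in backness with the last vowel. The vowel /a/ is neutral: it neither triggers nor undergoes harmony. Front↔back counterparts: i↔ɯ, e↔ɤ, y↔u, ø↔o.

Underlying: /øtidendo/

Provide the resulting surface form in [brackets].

/ø/ harmonizes with /o/ ([+back]) → [o]
/i/ harmonizes with /o/ ([+back]) → [ɯ]
/e/ harmonizes with /o/ ([+back]) → [ɤ]

[otɯdɤndo]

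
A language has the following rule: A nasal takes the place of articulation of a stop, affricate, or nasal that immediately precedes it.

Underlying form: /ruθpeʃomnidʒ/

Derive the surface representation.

/n/ after /m/ (labial) → [m]

[ruθpeʃommidʒ]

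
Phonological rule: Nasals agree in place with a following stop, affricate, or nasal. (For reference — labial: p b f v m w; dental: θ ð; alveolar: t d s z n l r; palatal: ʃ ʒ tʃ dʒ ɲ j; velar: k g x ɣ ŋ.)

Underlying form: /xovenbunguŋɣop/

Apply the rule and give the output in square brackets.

/n/ before /b/ (labial) → [m]
/n/ before /g/ (velar) → [ŋ]

[xovembuŋguŋɣop]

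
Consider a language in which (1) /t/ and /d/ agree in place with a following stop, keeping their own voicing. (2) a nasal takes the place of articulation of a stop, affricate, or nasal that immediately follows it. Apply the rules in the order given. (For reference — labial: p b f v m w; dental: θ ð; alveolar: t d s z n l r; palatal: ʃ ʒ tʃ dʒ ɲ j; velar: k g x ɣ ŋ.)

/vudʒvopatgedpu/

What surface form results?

Rule 1: /t/ before /g/ (velar) → [k]
Rule 1: /d/ before /p/ (labial) → [b]
After rule 1: vudʒvopakgebpu
Rule 2: no segment meets the rule's conditions; no change.

[vudʒvopakgebpu]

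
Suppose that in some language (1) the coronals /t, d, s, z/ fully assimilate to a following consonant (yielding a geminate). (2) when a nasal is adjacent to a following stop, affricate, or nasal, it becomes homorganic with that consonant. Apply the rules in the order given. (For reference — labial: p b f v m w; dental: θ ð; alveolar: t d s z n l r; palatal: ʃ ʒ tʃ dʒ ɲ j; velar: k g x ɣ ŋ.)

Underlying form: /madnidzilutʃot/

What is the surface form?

Rule 1: /d/ before /n/ → [n] (total assimilation)
Rule 1: /d/ before /z/ → [z] (total assimilation)
After rule 1: mannizzilutʃot
Rule 2: no segment meets the rule's conditions; no change.

[mannizzilutʃot]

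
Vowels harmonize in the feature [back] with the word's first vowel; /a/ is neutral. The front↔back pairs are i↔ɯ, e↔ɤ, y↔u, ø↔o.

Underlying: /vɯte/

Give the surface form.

[vɯtɤ]

/e/ harmonizes with /ɯ/ ([+back]) → [ɤ]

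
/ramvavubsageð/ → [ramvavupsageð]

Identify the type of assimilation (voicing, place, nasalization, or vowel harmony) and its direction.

voicing assimilation, regressive

/b/→[p].
Each target copies a feature from the following segment, so the direction is regressive.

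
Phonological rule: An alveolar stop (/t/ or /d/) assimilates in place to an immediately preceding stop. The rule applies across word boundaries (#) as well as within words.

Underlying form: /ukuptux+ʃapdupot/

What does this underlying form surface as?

[ukuppux+ʃapbupot]

/t/ after /p/ (labial) → [p]
/d/ after /p/ (labial) → [b]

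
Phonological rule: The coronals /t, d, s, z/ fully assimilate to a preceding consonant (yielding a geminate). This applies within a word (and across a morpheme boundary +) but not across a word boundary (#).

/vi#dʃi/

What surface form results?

[vi#dʃi]

no segment meets the rule's conditions; no change.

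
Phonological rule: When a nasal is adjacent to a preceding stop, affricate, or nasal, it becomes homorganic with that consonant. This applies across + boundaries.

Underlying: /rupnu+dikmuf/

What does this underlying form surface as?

/n/ after /p/ (labial) → [m]
/m/ after /k/ (velar) → [ŋ]

[rupmu+dikŋuf]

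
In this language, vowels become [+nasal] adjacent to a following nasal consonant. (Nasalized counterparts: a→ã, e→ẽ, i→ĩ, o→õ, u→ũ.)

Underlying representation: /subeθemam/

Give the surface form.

[subeθẽmãm]

/e/ before nasal /m/ → [ẽ]
/a/ before nasal /m/ → [ã]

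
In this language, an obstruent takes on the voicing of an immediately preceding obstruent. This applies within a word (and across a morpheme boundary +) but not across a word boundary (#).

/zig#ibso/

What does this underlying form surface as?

[zig#ibzo]

/s/ after /b/ (voiced) → [z]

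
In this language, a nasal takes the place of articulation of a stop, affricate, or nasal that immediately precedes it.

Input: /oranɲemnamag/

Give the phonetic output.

[orannemmamag]

/ɲ/ after /n/ (alveolar) → [n]
/n/ after /m/ (labial) → [m]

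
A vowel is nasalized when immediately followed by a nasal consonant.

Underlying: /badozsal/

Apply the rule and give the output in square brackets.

no segment meets the rule's conditions; no change.

[badozsal]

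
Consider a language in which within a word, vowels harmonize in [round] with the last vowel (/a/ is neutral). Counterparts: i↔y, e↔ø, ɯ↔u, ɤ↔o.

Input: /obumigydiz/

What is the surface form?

[ɤbɯmigidiz]

/o/ harmonizes with /i/ ([-round]) → [ɤ]
/u/ harmonizes with /i/ ([-round]) → [ɯ]
/y/ harmonizes with /i/ ([-round]) → [i]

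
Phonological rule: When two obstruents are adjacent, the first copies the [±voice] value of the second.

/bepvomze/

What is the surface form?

[bebvomze]

/p/ before /v/ (voiced) → [b]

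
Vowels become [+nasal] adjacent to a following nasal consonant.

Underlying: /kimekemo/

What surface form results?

[kĩmekẽmo]

/i/ before nasal /m/ → [ĩ]
/e/ before nasal /m/ → [ẽ]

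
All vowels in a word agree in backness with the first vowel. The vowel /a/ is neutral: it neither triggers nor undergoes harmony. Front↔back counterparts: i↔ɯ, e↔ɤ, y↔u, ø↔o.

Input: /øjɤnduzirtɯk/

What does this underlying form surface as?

/ɤ/ harmonizes with /ø/ ([-back]) → [e]
/u/ harmonizes with /ø/ ([-back]) → [y]
/ɯ/ harmonizes with /ø/ ([-back]) → [i]

[øjendyzirtik]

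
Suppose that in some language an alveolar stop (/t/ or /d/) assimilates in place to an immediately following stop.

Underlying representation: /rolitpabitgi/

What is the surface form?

/t/ before /p/ (labial) → [p]
/t/ before /g/ (velar) → [k]

[rolippabikgi]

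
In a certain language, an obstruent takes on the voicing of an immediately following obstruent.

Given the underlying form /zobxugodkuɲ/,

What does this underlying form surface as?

[zopxugotkuɲ]

/b/ before /x/ (voiceless) → [p]
/d/ before /k/ (voiceless) → [t]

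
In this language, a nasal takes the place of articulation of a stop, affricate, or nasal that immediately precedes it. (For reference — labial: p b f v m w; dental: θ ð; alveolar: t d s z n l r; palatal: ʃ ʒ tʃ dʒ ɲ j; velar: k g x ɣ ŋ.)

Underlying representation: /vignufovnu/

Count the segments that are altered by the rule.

1

/n/ after /g/ (velar) → [ŋ]
1 segment changes.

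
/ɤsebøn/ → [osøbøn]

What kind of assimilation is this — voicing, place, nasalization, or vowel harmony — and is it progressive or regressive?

vowel harmony, regressive

/ɤ/→[o] /e/→[ø].
Vowels agree with the last vowel, so the harmony is regressive.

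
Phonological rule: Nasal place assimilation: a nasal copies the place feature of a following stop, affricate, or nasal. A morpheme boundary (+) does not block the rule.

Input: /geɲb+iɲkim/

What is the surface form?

/ɲ/ before /b/ (labial) → [m]
/ɲ/ before /k/ (velar) → [ŋ]

[gemb+iŋkim]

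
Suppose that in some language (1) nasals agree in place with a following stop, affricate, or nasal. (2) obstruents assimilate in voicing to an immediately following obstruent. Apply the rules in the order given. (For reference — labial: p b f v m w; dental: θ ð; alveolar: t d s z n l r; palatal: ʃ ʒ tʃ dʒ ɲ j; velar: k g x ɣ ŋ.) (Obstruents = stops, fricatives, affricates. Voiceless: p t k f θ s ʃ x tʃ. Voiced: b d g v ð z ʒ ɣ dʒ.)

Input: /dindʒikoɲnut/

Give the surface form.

[diɲdʒikonnut]

Rule 1: /n/ before /dʒ/ (palatal) → [ɲ]
Rule 1: /ɲ/ before /n/ (alveolar) → [n]
After rule 1: diɲdʒikonnut
Rule 2: no segment meets the rule's conditions; no change.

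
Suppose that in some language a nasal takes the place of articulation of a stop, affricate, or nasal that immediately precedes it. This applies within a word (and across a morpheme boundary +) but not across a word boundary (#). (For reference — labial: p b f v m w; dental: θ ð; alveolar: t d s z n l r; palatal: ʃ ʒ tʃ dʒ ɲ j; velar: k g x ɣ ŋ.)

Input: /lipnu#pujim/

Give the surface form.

/n/ after /p/ (labial) → [m]

[lipmu#pujim]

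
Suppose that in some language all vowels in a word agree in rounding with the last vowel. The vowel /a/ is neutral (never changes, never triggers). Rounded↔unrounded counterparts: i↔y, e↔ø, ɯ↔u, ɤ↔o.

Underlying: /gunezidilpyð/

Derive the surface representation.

[gunøzydylpyð]

/e/ harmonizes with /y/ ([+round]) → [ø]
/i/ harmonizes with /y/ ([+round]) → [y]
/i/ harmonizes with /y/ ([+round]) → [y]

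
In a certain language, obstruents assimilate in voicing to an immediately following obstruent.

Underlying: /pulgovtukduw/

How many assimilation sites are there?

/v/ before /t/ (voiceless) → [f]
/k/ before /d/ (voiced) → [g]
2 segments change.

2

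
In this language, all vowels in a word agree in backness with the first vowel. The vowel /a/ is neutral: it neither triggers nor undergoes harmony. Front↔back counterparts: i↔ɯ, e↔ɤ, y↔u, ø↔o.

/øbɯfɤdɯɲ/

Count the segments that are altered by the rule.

3

/ɯ/ harmonizes with /ø/ ([-back]) → [i]
/ɤ/ harmonizes with /ø/ ([-back]) → [e]
/ɯ/ harmonizes with /ø/ ([-back]) → [i]
3 segments change.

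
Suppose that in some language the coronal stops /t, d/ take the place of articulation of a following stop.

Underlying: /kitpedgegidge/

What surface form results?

/t/ before /p/ (labial) → [p]
/d/ before /g/ (velar) → [g]
/d/ before /g/ (velar) → [g]

[kippeggegigge]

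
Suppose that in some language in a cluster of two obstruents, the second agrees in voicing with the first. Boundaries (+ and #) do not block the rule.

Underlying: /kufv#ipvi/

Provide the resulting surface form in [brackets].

/v/ after /f/ (voiceless) → [f]
/v/ after /p/ (voiceless) → [f]

[kuff#ipfi]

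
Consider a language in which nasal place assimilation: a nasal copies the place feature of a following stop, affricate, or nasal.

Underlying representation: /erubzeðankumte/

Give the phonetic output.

/n/ before /k/ (velar) → [ŋ]
/m/ before /t/ (alveolar) → [n]

[erubzeðaŋkunte]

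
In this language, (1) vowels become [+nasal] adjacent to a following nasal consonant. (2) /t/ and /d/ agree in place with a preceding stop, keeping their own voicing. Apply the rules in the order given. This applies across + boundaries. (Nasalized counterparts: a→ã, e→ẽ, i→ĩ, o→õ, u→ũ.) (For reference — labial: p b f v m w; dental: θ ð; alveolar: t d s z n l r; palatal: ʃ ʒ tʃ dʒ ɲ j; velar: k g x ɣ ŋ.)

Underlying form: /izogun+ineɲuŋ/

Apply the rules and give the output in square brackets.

[izogũn+ĩnẽɲũŋ]

Rule 1: /u/ before nasal /n/ → [ũ]
Rule 1: /i/ before nasal /n/ → [ĩ]
Rule 1: /e/ before nasal /ɲ/ → [ẽ]
Rule 1: /u/ before nasal /ŋ/ → [ũ]
After rule 1: izogũn+ĩnẽɲũŋ
Rule 2: no segment meets the rule's conditions; no change.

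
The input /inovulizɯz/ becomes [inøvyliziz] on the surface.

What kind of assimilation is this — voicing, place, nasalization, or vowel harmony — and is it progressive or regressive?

vowel harmony, progressive

/o/→[ø] /u/→[y] /ɯ/→[i].
Vowels agree with the first vowel, so the harmony is progressive.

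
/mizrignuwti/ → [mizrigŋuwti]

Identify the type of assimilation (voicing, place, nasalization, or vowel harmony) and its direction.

place assimilation, progressive

/n/→[ŋ].
Each target copies a feature from the preceding segment, so the direction is progressive.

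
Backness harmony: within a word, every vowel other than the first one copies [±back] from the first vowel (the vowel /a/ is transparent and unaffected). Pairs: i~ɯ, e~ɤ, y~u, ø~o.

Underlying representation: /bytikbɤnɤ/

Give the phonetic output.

[bytikbene]

/ɤ/ harmonizes with /y/ ([-back]) → [e]
/ɤ/ harmonizes with /y/ ([-back]) → [e]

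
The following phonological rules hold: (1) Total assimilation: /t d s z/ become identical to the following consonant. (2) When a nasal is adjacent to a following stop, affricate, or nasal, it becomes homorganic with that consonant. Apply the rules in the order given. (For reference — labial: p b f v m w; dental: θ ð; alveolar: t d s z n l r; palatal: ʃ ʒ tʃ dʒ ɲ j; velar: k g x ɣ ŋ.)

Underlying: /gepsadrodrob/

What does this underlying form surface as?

Rule 1: /d/ before /r/ → [r] (total assimilation)
Rule 1: /d/ before /r/ → [r] (total assimilation)
After rule 1: gepsarrorrob
Rule 2: no segment meets the rule's conditions; no change.

[gepsarrorrob]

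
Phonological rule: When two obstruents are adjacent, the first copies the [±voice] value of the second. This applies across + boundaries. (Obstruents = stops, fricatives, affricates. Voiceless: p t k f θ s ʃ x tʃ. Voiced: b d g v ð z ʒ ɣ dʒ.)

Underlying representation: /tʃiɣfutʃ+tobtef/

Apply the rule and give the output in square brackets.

/ɣ/ before /f/ (voiceless) → [x]
/b/ before /t/ (voiceless) → [p]

[tʃixfutʃ+toptef]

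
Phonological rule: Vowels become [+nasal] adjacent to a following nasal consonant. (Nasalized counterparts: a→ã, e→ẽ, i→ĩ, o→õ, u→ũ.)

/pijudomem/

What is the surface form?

[pijudõmẽm]

/o/ before nasal /m/ → [õ]
/e/ before nasal /m/ → [ẽ]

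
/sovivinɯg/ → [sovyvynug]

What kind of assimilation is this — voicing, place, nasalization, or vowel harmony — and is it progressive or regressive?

/i/→[y] /i/→[y] /ɯ/→[u].
Vowels agree with the first vowel, so the harmony is progressive.

vowel harmony, progressive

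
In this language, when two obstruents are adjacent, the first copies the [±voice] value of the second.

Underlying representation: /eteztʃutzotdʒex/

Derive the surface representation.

[etestʃudzoddʒex]

/z/ before /tʃ/ (voiceless) → [s]
/t/ before /z/ (voiced) → [d]
/t/ before /dʒ/ (voiced) → [d]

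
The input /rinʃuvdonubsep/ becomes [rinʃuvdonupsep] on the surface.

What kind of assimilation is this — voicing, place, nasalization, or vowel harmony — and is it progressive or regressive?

/b/→[p].
Each target copies a feature from the following segment, so the direction is regressive.

voicing assimilation, regressive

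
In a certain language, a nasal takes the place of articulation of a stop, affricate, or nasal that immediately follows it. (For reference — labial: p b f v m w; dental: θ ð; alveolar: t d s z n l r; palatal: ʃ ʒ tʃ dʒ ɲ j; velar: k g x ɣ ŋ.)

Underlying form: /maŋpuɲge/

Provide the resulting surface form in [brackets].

[mampuŋge]

/ŋ/ before /p/ (labial) → [m]
/ɲ/ before /g/ (velar) → [ŋ]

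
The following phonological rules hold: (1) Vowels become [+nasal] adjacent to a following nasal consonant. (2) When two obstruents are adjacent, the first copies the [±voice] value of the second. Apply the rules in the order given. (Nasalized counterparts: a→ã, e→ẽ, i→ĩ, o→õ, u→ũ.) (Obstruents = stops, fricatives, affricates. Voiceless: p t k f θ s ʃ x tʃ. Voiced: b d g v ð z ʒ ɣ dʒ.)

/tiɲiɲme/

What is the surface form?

[tĩɲĩɲme]

Rule 1: /i/ before nasal /ɲ/ → [ĩ]
Rule 1: /i/ before nasal /ɲ/ → [ĩ]
After rule 1: tĩɲĩɲme
Rule 2: no segment meets the rule's conditions; no change.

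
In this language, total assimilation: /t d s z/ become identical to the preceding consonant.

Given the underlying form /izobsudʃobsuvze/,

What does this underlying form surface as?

/s/ after /b/ → [b] (total assimilation)
/s/ after /b/ → [b] (total assimilation)
/z/ after /v/ → [v] (total assimilation)

[izobbudʃobbuvve]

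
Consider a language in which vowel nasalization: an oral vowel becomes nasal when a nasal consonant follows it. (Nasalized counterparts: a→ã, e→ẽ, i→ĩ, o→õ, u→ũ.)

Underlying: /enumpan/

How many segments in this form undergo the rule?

/e/ before nasal /n/ → [ẽ]
/u/ before nasal /m/ → [ũ]
/a/ before nasal /n/ → [ã]
3 segments change.

3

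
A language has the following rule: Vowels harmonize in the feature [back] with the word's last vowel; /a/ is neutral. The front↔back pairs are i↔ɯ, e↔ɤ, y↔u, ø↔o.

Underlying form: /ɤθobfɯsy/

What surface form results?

[eθøbfisy]

/ɤ/ harmonizes with /y/ ([-back]) → [e]
/o/ harmonizes with /y/ ([-back]) → [ø]
/ɯ/ harmonizes with /y/ ([-back]) → [i]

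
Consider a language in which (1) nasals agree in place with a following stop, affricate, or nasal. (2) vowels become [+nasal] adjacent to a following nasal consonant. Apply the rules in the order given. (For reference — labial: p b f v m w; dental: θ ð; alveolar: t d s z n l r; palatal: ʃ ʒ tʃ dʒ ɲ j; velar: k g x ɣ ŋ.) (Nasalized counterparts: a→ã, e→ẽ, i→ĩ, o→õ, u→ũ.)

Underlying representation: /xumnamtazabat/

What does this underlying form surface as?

[xũnnãntazabat]

Rule 1: /m/ before /n/ (alveolar) → [n]
Rule 1: /m/ before /t/ (alveolar) → [n]
After rule 1: xunnantazabat
Rule 2: /u/ before nasal /n/ → [ũ]
Rule 2: /a/ before nasal /n/ → [ã]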